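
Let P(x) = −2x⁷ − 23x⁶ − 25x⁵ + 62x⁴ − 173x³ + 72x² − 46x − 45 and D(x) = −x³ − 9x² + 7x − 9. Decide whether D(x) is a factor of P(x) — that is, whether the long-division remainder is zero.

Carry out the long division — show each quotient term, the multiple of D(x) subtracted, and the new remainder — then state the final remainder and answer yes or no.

R(x) = 0, so D(x) is a factor of P(x). yes

Step 1: lead(−2x⁷ − 23x⁶ − 25x⁵ + 62x⁴ − 173x³ + 72x² − 46x − 45) ÷ lead(D) = −2x⁷ ÷ −x³ = 2x⁴. Subtract (2x⁴)·D = −2x⁷ − 18x⁶ + 14x⁵ − 18x⁴. Remainder: −5x⁶ − 39x⁵ + 80x⁴ − 173x³ + 72x² − 46x − 45.
Step 2: lead(−5x⁶ − 39x⁵ + 80x⁴ − 173x³ + 72x² − 46x − 45) ÷ lead(D) = −5x⁶ ÷ −x³ = 5x³. Subtract (5x³)·D = −5x⁶ − 45x⁵ + 35x⁴ − 45x³. Remainder: 6x⁵ + 45x⁴ − 128x³ + 72x² − 46x − 45.
Step 3: lead(6x⁵ + 45x⁴ − 128x³ + 72x² − 46x − 45) ÷ lead(D) = 6x⁵ ÷ −x³ = −6x². Subtract (−6x²)·D = 6x⁵ + 54x⁴ − 42x³ + 54x². Remainder: −9x⁴ − 86x³ + 18x² − 46x − 45.
Step 4: lead(−9x⁴ − 86x³ + 18x² − 46x − 45) ÷ lead(D) = −9x⁴ ÷ −x³ = 9x. Subtract (9x)·D = −9x⁴ − 81x³ + 63x² − 81x. Remainder: −5x³ − 45x² + 35x − 45.
Step 5: lead(−5x³ − 45x² + 35x − 45) ÷ lead(D) = −5x³ ÷ −x³ = 5. Subtract (5)·D = −5x³ − 45x² + 35x − 45. Remainder: 0.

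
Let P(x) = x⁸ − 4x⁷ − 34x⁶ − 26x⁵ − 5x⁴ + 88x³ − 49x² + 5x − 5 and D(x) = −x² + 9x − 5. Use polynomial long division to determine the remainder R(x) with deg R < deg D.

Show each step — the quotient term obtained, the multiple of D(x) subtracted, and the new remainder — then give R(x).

R(x) = −5

Step 1: lead(x⁸ − 4x⁷ − 34x⁶ − 26x⁵ − 5x⁴ + 88x³ − 49x² + 5x − 5) ÷ lead(D) = x⁸ ÷ −x² = −x⁶. Subtract (−x⁶)·D = x⁸ − 9x⁷ + 5x⁶. Remainder: 5x⁷ − 39x⁶ − 26x⁵ − 5x⁴ + 88x³ − 49x² + 5x − 5.
Step 2: lead(5x⁷ − 39x⁶ − 26x⁵ − 5x⁴ + 88x³ − 49x² + 5x − 5) ÷ lead(D) = 5x⁷ ÷ −x² = −5x⁵. Subtract (−5x⁵)·D = 5x⁷ − 45x⁶ + 25x⁵. Remainder: 6x⁶ − 51x⁵ − 5x⁴ + 88x³ − 49x² + 5x − 5.
Step 3: lead(6x⁶ − 51x⁵ − 5x⁴ + 88x³ − 49x² + 5x − 5) ÷ lead(D) = 6x⁶ ÷ −x² = −6x⁴. Subtract (−6x⁴)·D = 6x⁶ − 54x⁵ + 30x⁴. Remainder: 3x⁵ − 35x⁴ + 88x³ − 49x² + 5x − 5.
Step 4: lead(3x⁵ − 35x⁴ + 88x³ − 49x² + 5x − 5) ÷ lead(D) = 3x⁵ ÷ −x² = −3x³. Subtract (−3x³)·D = 3x⁵ − 27x⁴ + 15x³. Remainder: −8x⁴ + 73x³ − 49x² + 5x − 5.
Step 5: lead(−8x⁴ + 73x³ − 49x² + 5x − 5) ÷ lead(D) = −8x⁴ ÷ −x² = 8x². Subtract (8x²)·D = −8x⁴ + 72x³ − 40x². Remainder: x³ − 9x² + 5x − 5.
Step 6: lead(x³ − 9x² + 5x − 5) ÷ lead(D) = x³ ÷ −x² = −x. Subtract (−x)·D = x³ − 9x² + 5x. Remainder: −5.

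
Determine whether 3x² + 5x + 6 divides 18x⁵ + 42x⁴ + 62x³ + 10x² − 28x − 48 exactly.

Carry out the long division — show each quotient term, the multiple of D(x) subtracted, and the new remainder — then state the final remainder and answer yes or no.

Step 1: lead(18x⁵ + 42x⁴ + 62x³ + 10x² − 28x − 48) ÷ lead(D) = 18x⁵ ÷ 3x² = 6x³. Subtract (6x³)·D = 18x⁵ + 30x⁴ + 36x³. Remainder: 12x⁴ + 26x³ + 10x² − 28x − 48.
Step 2: lead(12x⁴ + 26x³ + 10x² − 28x − 48) ÷ lead(D) = 12x⁴ ÷ 3x² = 4x². Subtract (4x²)·D = 12x⁴ + 20x³ + 24x². Remainder: 6x³ − 14x² − 28x − 48.
Step 3: lead(6x³ − 14x² − 28x − 48) ÷ lead(D) = 6x³ ÷ 3x² = 2x. Subtract (2x)·D = 6x³ + 10x² + 12x. Remainder: −24x² − 40x − 48.
Step 4: lead(−24x² − 40x − 48) ÷ lead(D) = −24x² ÷ 3x² = −8. Subtract (−8)·D = −24x² − 40x − 48. Remainder: 0.

R(x) = 0, so D(x) is a factor of P(x). yes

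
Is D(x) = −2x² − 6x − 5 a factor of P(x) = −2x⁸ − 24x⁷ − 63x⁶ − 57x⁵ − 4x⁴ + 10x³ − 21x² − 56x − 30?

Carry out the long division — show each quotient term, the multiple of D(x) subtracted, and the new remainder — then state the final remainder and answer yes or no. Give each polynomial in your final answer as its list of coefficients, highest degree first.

Step 1: lead(−2x⁸ − 24x⁷ − 63x⁶ − 57x⁵ − 4x⁴ + 10x³ − 21x² − 56x − 30) ÷ lead(D) = −2x⁸ ÷ −2x² = x⁶. Subtract (x⁶)·D = −2x⁸ − 6x⁷ − 5x⁶. Remainder: −18x⁷ − 58x⁶ − 57x⁵ − 4x⁴ + 10x³ − 21x² − 56x − 30.
Step 2: lead(−18x⁷ − 58x⁶ − 57x⁵ − 4x⁴ + 10x³ − 21x² − 56x − 30) ÷ lead(D) = −18x⁷ ÷ −2x² = 9x⁵. Subtract (9x⁵)·D = −18x⁷ − 54x⁶ − 45x⁵. Remainder: −4x⁶ − 12x⁵ − 4x⁴ + 10x³ − 21x² − 56x − 30.
Step 3: lead(−4x⁶ − 12x⁵ − 4x⁴ + 10x³ − 21x² − 56x − 30) ÷ lead(D) = −4x⁶ ÷ −2x² = 2x⁴. Subtract (2x⁴)·D = −4x⁶ − 12x⁵ − 10x⁴. Remainder: 6x⁴ + 10x³ − 21x² − 56x − 30.
Step 4: lead(6x⁴ + 10x³ − 21x² − 56x − 30) ÷ lead(D) = 6x⁴ ÷ −2x² = −3x². Subtract (−3x²)·D = 6x⁴ + 18x³ + 15x². Remainder: −8x³ − 36x² − 56x − 30.
Step 5: lead(−8x³ − 36x² − 56x − 30) ÷ lead(D) = −8x³ ÷ −2x² = 4x. Subtract (4x)·D = −8x³ − 24x² − 20x. Remainder: −12x² − 36x − 30.
Step 6: lead(−12x² − 36x − 30) ÷ lead(D) = −12x² ÷ −2x² = 6. Subtract (6)·D = −12x² − 36x − 30. Remainder: 0.

R = [0], so D(x) is a factor of P(x). yes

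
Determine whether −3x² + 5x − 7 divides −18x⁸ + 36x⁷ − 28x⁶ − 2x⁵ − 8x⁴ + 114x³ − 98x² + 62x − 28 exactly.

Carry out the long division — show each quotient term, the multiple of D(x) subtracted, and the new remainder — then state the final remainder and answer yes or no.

Step 1: lead(−18x⁸ + 36x⁷ − 28x⁶ − 2x⁵ − 8x⁴ + 114x³ − 98x² + 62x − 28) ÷ lead(D) = −18x⁸ ÷ −3x² = 6x⁶. Subtract (6x⁶)·D = −18x⁸ + 30x⁷ − 42x⁶. Remainder: 6x⁷ + 14x⁶ − 2x⁵ − 8x⁴ + 114x³ − 98x² + 62x − 28.
Step 2: lead(6x⁷ + 14x⁶ − 2x⁵ − 8x⁴ + 114x³ − 98x² + 62x − 28) ÷ lead(D) = 6x⁷ ÷ −3x² = −2x⁵. Subtract (−2x⁵)·D = 6x⁷ − 10x⁶ + 14x⁵. Remainder: 24x⁶ − 16x⁵ − 8x⁴ + 114x³ − 98x² + 62x − 28.
Step 3: lead(24x⁶ − 16x⁵ − 8x⁴ + 114x³ − 98x² + 62x − 28) ÷ lead(D) = 24x⁶ ÷ −3x² = −8x⁴. Subtract (−8x⁴)·D = 24x⁶ − 40x⁵ + 56x⁴. Remainder: 24x⁵ − 64x⁴ + 114x³ − 98x² + 62x − 28.
Step 4: lead(24x⁵ − 64x⁴ + 114x³ − 98x² + 62x − 28) ÷ lead(D) = 24x⁵ ÷ −3x² = −8x³. Subtract (−8x³)·D = 24x⁵ − 40x⁴ + 56x³. Remainder: −24x⁴ + 58x³ − 98x² + 62x − 28.
Step 5: lead(−24x⁴ + 58x³ − 98x² + 62x − 28) ÷ lead(D) = −24x⁴ ÷ −3x² = 8x². Subtract (8x²)·D = −24x⁴ + 40x³ − 56x². Remainder: 18x³ − 42x² + 62x − 28.
Step 6: lead(18x³ − 42x² + 62x − 28) ÷ lead(D) = 18x³ ÷ −3x² = −6x. Subtract (−6x)·D = 18x³ − 30x² + 42x. Remainder: −12x² + 20x − 28.
Step 7: lead(−12x² + 20x − 28) ÷ lead(D) = −12x² ÷ −3x² = 4. Subtract (4)·D = −12x² + 20x − 28. Remainder: 0.

R(x) = 0, so D(x) is a factor of P(x). yes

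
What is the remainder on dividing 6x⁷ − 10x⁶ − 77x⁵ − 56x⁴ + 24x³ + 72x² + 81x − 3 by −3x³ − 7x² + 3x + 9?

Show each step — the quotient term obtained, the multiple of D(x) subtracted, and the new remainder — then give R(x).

R(x) = −3

Step 1: lead(6x⁷ − 10x⁶ − 77x⁵ − 56x⁴ + 24x³ + 72x² + 81x − 3) ÷ lead(D) = 6x⁷ ÷ −3x³ = −2x⁴. Subtract (−2x⁴)·D = 6x⁷ + 14x⁶ − 6x⁵ − 18x⁴. Remainder: −24x⁶ − 71x⁵ − 38x⁴ + 24x³ + 72x² + 81x − 3.
Step 2: lead(−24x⁶ − 71x⁵ − 38x⁴ + 24x³ + 72x² + 81x − 3) ÷ lead(D) = −24x⁶ ÷ −3x³ = 8x³. Subtract (8x³)·D = −24x⁶ − 56x⁵ + 24x⁴ + 72x³. Remainder: −15x⁵ − 62x⁴ − 48x³ + 72x² + 81x − 3.
Step 3: lead(−15x⁵ − 62x⁴ − 48x³ + 72x² + 81x − 3) ÷ lead(D) = −15x⁵ ÷ −3x³ = 5x². Subtract (5x²)·D = −15x⁵ − 35x⁴ + 15x³ + 45x². Remainder: −27x⁴ − 63x³ + 27x² + 81x − 3.
Step 4: lead(−27x⁴ − 63x³ + 27x² + 81x − 3) ÷ lead(D) = −27x⁴ ÷ −3x³ = 9x. Subtract (9x)·D = −27x⁴ − 63x³ + 27x² + 81x. Remainder: −3.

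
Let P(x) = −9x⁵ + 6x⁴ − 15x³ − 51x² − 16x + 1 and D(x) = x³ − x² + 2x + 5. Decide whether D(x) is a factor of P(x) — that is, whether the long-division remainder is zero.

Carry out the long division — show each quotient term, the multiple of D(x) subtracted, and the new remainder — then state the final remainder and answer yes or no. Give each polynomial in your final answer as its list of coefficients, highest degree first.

Step 1: lead(−9x⁵ + 6x⁴ − 15x³ − 51x² − 16x + 1) ÷ lead(D) = −9x⁵ ÷ x³ = −9x². Subtract (−9x²)·D = −9x⁵ + 9x⁴ − 18x³ − 45x². Remainder: −3x⁴ + 3x³ − 6x² − 16x + 1.
Step 2: lead(−3x⁴ + 3x³ − 6x² − 16x + 1) ÷ lead(D) = −3x⁴ ÷ x³ = −3x. Subtract (−3x)·D = −3x⁴ + 3x³ − 6x² − 15x. Remainder: −x + 1.

R = [-1, 1], so D(x) is not a factor of P(x). no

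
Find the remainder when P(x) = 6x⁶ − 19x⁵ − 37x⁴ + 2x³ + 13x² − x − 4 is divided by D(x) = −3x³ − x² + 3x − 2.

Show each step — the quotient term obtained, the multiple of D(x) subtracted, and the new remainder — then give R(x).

R(x) = 8x² + 6

Step 1: lead(6x⁶ − 19x⁵ − 37x⁴ + 2x³ + 13x² − x − 4) ÷ lead(D) = 6x⁶ ÷ −3x³ = −2x³. Subtract (−2x³)·D = 6x⁶ + 2x⁵ − 6x⁴ + 4x³. Remainder: −21x⁵ − 31x⁴ − 2x³ + 13x² − x − 4.
Step 2: lead(−21x⁵ − 31x⁴ − 2x³ + 13x² − x − 4) ÷ lead(D) = −21x⁵ ÷ −3x³ = 7x². Subtract (7x²)·D = −21x⁵ − 7x⁴ + 21x³ − 14x². Remainder: −24x⁴ − 23x³ + 27x² − x − 4.
Step 3: lead(−24x⁴ − 23x³ + 27x² − x − 4) ÷ lead(D) = −24x⁴ ÷ −3x³ = 8x. Subtract (8x)·D = −24x⁴ − 8x³ + 24x² − 16x. Remainder: −15x³ + 3x² + 15x − 4.
Step 4: lead(−15x³ + 3x² + 15x − 4) ÷ lead(D) = −15x³ ÷ −3x³ = 5. Subtract (5)·D = −15x³ − 5x² + 15x − 10. Remainder: 8x² + 6.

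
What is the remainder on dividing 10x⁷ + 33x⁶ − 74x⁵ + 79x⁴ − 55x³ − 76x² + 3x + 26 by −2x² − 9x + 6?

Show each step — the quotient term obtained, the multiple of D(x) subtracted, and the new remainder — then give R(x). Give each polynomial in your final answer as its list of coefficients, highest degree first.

R = [-4]

Step 1: lead(10x⁷ + 33x⁶ − 74x⁵ + 79x⁴ − 55x³ − 76x² + 3x + 26) ÷ lead(D) = 10x⁷ ÷ −2x² = −5x⁵. Subtract (−5x⁵)·D = 10x⁷ + 45x⁶ − 30x⁵. Remainder: −12x⁶ − 44x⁵ + 79x⁴ − 55x³ − 76x² + 3x + 26.
Step 2: lead(−12x⁶ − 44x⁵ + 79x⁴ − 55x³ − 76x² + 3x + 26) ÷ lead(D) = −12x⁶ ÷ −2x² = 6x⁴. Subtract (6x⁴)·D = −12x⁶ − 54x⁵ + 36x⁴. Remainder: 10x⁵ + 43x⁴ − 55x³ − 76x² + 3x + 26.
Step 3: lead(10x⁵ + 43x⁴ − 55x³ − 76x² + 3x + 26) ÷ lead(D) = 10x⁵ ÷ −2x² = −5x³. Subtract (−5x³)·D = 10x⁵ + 45x⁴ − 30x³. Remainder: −2x⁴ − 25x³ − 76x² + 3x + 26.
Step 4: lead(−2x⁴ − 25x³ − 76x² + 3x + 26) ÷ lead(D) = −2x⁴ ÷ −2x² = x². Subtract (x²)·D = −2x⁴ − 9x³ + 6x². Remainder: −16x³ − 82x² + 3x + 26.
Step 5: lead(−16x³ − 82x² + 3x + 26) ÷ lead(D) = −16x³ ÷ −2x² = 8x. Subtract (8x)·D = −16x³ − 72x² + 48x. Remainder: −10x² − 45x + 26.
Step 6: lead(−10x² − 45x + 26) ÷ lead(D) = −10x² ÷ −2x² = 5. Subtract (5)·D = −10x² − 45x + 30. Remainder: −4.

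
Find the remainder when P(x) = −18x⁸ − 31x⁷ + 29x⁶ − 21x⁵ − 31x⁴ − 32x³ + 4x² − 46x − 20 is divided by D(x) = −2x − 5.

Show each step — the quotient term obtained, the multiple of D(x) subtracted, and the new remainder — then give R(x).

Step 1: lead(−18x⁸ − 31x⁷ + 29x⁶ − 21x⁵ − 31x⁴ − 32x³ + 4x² − 46x − 20) ÷ lead(D) = −18x⁸ ÷ −2x = 9x⁷. Subtract (9x⁷)·D = −18x⁸ − 45x⁷. Remainder: 14x⁷ + 29x⁶ − 21x⁵ − 31x⁴ − 32x³ + 4x² − 46x − 20.
Step 2: lead(14x⁷ + 29x⁶ − 21x⁵ − 31x⁴ − 32x³ + 4x² − 46x − 20) ÷ lead(D) = 14x⁷ ÷ −2x = −7x⁶. Subtract (−7x⁶)·D = 14x⁷ + 35x⁶. Remainder: −6x⁶ − 21x⁵ − 31x⁴ − 32x³ + 4x² − 46x − 20.
Step 3: lead(−6x⁶ − 21x⁵ − 31x⁴ − 32x³ + 4x² − 46x − 20) ÷ lead(D) = −6x⁶ ÷ −2x = 3x⁵. Subtract (3x⁵)·D = −6x⁶ − 15x⁵. Remainder: −6x⁵ − 31x⁴ − 32x³ + 4x² − 46x − 20.
Step 4: lead(−6x⁵ − 31x⁴ − 32x³ + 4x² − 46x − 20) ÷ lead(D) = −6x⁵ ÷ −2x = 3x⁴. Subtract (3x⁴)·D = −6x⁵ − 15x⁴. Remainder: −16x⁴ − 32x³ + 4x² − 46x − 20.
Step 5: lead(−16x⁴ − 32x³ + 4x² − 46x − 20) ÷ lead(D) = −16x⁴ ÷ −2x = 8x³. Subtract (8x³)·D = −16x⁴ − 40x³. Remainder: 8x³ + 4x² − 46x − 20.
Step 6: lead(8x³ + 4x² − 46x − 20) ÷ lead(D) = 8x³ ÷ −2x = −4x². Subtract (−4x²)·D = 8x³ + 20x². Remainder: −16x² − 46x − 20.
Step 7: lead(−16x² − 46x − 20) ÷ lead(D) = −16x² ÷ −2x = 8x. Subtract (8x)·D = −16x² − 40x. Remainder: −6x − 20.
Step 8: lead(−6x − 20) ÷ lead(D) = −6x ÷ −2x = 3. Subtract (3)·D = −6x − 15. Remainder: −5.

R(x) = −5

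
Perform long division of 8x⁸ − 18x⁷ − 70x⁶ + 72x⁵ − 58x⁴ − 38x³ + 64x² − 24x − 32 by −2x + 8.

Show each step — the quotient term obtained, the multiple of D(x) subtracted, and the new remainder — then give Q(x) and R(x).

Q(x) = −4x⁷ − 7x⁶ + 7x⁵ − 8x⁴ − 3x³ + 7x² − 4x − 4; R(x) = 0

Step 1: lead(8x⁸ − 18x⁷ − 70x⁶ + 72x⁵ − 58x⁴ − 38x³ + 64x² − 24x − 32) ÷ lead(D) = 8x⁸ ÷ −2x = −4x⁷. Subtract (−4x⁷)·D = 8x⁸ − 32x⁷. Remainder: 14x⁷ − 70x⁶ + 72x⁵ − 58x⁴ − 38x³ + 64x² − 24x − 32.
Step 2: lead(14x⁷ − 70x⁶ + 72x⁵ − 58x⁴ − 38x³ + 64x² − 24x − 32) ÷ lead(D) = 14x⁷ ÷ −2x = −7x⁶. Subtract (−7x⁶)·D = 14x⁷ − 56x⁶. Remainder: −14x⁶ + 72x⁵ − 58x⁴ − 38x³ + 64x² − 24x − 32.
Step 3: lead(−14x⁶ + 72x⁵ − 58x⁴ − 38x³ + 64x² − 24x − 32) ÷ lead(D) = −14x⁶ ÷ −2x = 7x⁵. Subtract (7x⁵)·D = −14x⁶ + 56x⁵. Remainder: 16x⁵ − 58x⁴ − 38x³ + 64x² − 24x − 32.
Step 4: lead(16x⁵ − 58x⁴ − 38x³ + 64x² − 24x − 32) ÷ lead(D) = 16x⁵ ÷ −2x = −8x⁴. Subtract (−8x⁴)·D = 16x⁵ − 64x⁴. Remainder: 6x⁴ − 38x³ + 64x² − 24x − 32.
Step 5: lead(6x⁴ − 38x³ + 64x² − 24x − 32) ÷ lead(D) = 6x⁴ ÷ −2x = −3x³. Subtract (−3x³)·D = 6x⁴ − 24x³. Remainder: −14x³ + 64x² − 24x − 32.
Step 6: lead(−14x³ + 64x² − 24x − 32) ÷ lead(D) = −14x³ ÷ −2x = 7x². Subtract (7x²)·D = −14x³ + 56x². Remainder: 8x² − 24x − 32.
Step 7: lead(8x² − 24x − 32) ÷ lead(D) = 8x² ÷ −2x = −4x. Subtract (−4x)·D = 8x² − 32x. Remainder: 8x − 32.
Step 8: lead(8x − 32) ÷ lead(D) = 8x ÷ −2x = −4. Subtract (−4)·D = 8x − 32. Remainder: 0.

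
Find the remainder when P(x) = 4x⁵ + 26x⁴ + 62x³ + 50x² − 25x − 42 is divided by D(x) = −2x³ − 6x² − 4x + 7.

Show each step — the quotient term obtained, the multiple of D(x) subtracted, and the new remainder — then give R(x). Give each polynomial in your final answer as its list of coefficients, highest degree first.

Step 1: lead(4x⁵ + 26x⁴ + 62x³ + 50x² − 25x − 42) ÷ lead(D) = 4x⁵ ÷ −2x³ = −2x². Subtract (−2x²)·D = 4x⁵ + 12x⁴ + 8x³ − 14x². Remainder: 14x⁴ + 54x³ + 64x² − 25x − 42.
Step 2: lead(14x⁴ + 54x³ + 64x² − 25x − 42) ÷ lead(D) = 14x⁴ ÷ −2x³ = −7x. Subtract (−7x)·D = 14x⁴ + 42x³ + 28x² − 49x. Remainder: 12x³ + 36x² + 24x − 42.
Step 3: lead(12x³ + 36x² + 24x − 42) ÷ lead(D) = 12x³ ÷ −2x³ = −6. Subtract (−6)·D = 12x³ + 36x² + 24x − 42. Remainder: 0.

R = [0]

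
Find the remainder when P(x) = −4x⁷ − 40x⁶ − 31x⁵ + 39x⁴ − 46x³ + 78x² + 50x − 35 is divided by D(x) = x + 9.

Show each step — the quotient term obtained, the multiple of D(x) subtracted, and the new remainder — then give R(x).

R(x) = 1

Step 1: lead(−4x⁷ − 40x⁶ − 31x⁵ + 39x⁴ − 46x³ + 78x² + 50x − 35) ÷ lead(D) = −4x⁷ ÷ x = −4x⁶. Subtract (−4x⁶)·D = −4x⁷ − 36x⁶. Remainder: −4x⁶ − 31x⁵ + 39x⁴ − 46x³ + 78x² + 50x − 35.
Step 2: lead(−4x⁶ − 31x⁵ + 39x⁴ − 46x³ + 78x² + 50x − 35) ÷ lead(D) = −4x⁶ ÷ x = −4x⁵. Subtract (−4x⁵)·D = −4x⁶ − 36x⁵. Remainder: 5x⁵ + 39x⁴ − 46x³ + 78x² + 50x − 35.
Step 3: lead(5x⁵ + 39x⁴ − 46x³ + 78x² + 50x − 35) ÷ lead(D) = 5x⁵ ÷ x = 5x⁴. Subtract (5x⁴)·D = 5x⁵ + 45x⁴. Remainder: −6x⁴ − 46x³ + 78x² + 50x − 35.
Step 4: lead(−6x⁴ − 46x³ + 78x² + 50x − 35) ÷ lead(D) = −6x⁴ ÷ x = −6x³. Subtract (−6x³)·D = −6x⁴ − 54x³. Remainder: 8x³ + 78x² + 50x − 35.
Step 5: lead(8x³ + 78x² + 50x − 35) ÷ lead(D) = 8x³ ÷ x = 8x². Subtract (8x²)·D = 8x³ + 72x². Remainder: 6x² + 50x − 35.
Step 6: lead(6x² + 50x − 35) ÷ lead(D) = 6x² ÷ x = 6x. Subtract (6x)·D = 6x² + 54x. Remainder: −4x − 35.
Step 7: lead(−4x − 35) ÷ lead(D) = −4x ÷ x = −4. Subtract (−4)·D = −4x − 36. Remainder: 1.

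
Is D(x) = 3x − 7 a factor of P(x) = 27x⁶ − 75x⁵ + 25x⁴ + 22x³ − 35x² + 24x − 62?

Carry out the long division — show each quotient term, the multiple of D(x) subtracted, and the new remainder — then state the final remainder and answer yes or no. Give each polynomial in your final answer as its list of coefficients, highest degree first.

Step 1: lead(27x⁶ − 75x⁵ + 25x⁴ + 22x³ − 35x² + 24x − 62) ÷ lead(D) = 27x⁶ ÷ 3x = 9x⁵. Subtract (9x⁵)·D = 27x⁶ − 63x⁵. Remainder: −12x⁵ + 25x⁴ + 22x³ − 35x² + 24x − 62.
Step 2: lead(−12x⁵ + 25x⁴ + 22x³ − 35x² + 24x − 62) ÷ lead(D) = −12x⁵ ÷ 3x = −4x⁴. Subtract (−4x⁴)·D = −12x⁵ + 28x⁴. Remainder: −3x⁴ + 22x³ − 35x² + 24x − 62.
Step 3: lead(−3x⁴ + 22x³ − 35x² + 24x − 62) ÷ lead(D) = −3x⁴ ÷ 3x = −x³. Subtract (−x³)·D = −3x⁴ + 7x³. Remainder: 15x³ − 35x² + 24x − 62.
Step 4: lead(15x³ − 35x² + 24x − 62) ÷ lead(D) = 15x³ ÷ 3x = 5x². Subtract (5x²)·D = 15x³ − 35x². Remainder: 24x − 62.
Step 5: lead(24x − 62) ÷ lead(D) = 24x ÷ 3x = 8. Subtract (8)·D = 24x − 56. Remainder: −6.

R = [-6], so D(x) is not a factor of P(x). no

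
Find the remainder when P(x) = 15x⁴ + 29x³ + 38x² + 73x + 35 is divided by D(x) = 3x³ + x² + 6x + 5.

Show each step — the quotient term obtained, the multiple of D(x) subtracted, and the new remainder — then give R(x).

R(x) = −5

Step 1: lead(15x⁴ + 29x³ + 38x² + 73x + 35) ÷ lead(D) = 15x⁴ ÷ 3x³ = 5x. Subtract (5x)·D = 15x⁴ + 5x³ + 30x² + 25x. Remainder: 24x³ + 8x² + 48x + 35.
Step 2: lead(24x³ + 8x² + 48x + 35) ÷ lead(D) = 24x³ ÷ 3x³ = 8. Subtract (8)·D = 24x³ + 8x² + 48x + 40. Remainder: −5.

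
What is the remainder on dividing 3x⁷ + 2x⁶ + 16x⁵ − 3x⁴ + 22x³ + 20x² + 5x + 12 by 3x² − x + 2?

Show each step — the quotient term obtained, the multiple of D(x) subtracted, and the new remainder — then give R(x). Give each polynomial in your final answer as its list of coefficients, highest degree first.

Step 1: lead(3x⁷ + 2x⁶ + 16x⁵ − 3x⁴ + 22x³ + 20x² + 5x + 12) ÷ lead(D) = 3x⁷ ÷ 3x² = x⁵. Subtract (x⁵)·D = 3x⁷ − x⁶ + 2x⁵. Remainder: 3x⁶ + 14x⁵ − 3x⁴ + 22x³ + 20x² + 5x + 12.
Step 2: lead(3x⁶ + 14x⁵ − 3x⁴ + 22x³ + 20x² + 5x + 12) ÷ lead(D) = 3x⁶ ÷ 3x² = x⁴. Subtract (x⁴)·D = 3x⁶ − x⁵ + 2x⁴. Remainder: 15x⁵ − 5x⁴ + 22x³ + 20x² + 5x + 12.
Step 3: lead(15x⁵ − 5x⁴ + 22x³ + 20x² + 5x + 12) ÷ lead(D) = 15x⁵ ÷ 3x² = 5x³. Subtract (5x³)·D = 15x⁵ − 5x⁴ + 10x³. Remainder: 12x³ + 20x² + 5x + 12.
Step 4: lead(12x³ + 20x² + 5x + 12) ÷ lead(D) = 12x³ ÷ 3x² = 4x. Subtract (4x)·D = 12x³ − 4x² + 8x. Remainder: 24x² − 3x + 12.
Step 5: lead(24x² − 3x + 12) ÷ lead(D) = 24x² ÷ 3x² = 8. Subtract (8)·D = 24x² − 8x + 16. Remainder: 5x − 4.

R = [5, -4]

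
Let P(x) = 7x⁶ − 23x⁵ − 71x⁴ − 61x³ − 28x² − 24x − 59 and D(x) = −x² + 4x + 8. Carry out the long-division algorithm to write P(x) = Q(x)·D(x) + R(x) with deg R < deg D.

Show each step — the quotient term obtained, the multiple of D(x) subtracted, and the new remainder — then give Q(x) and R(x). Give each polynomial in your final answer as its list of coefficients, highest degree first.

Step 1: lead(7x⁶ − 23x⁵ − 71x⁴ − 61x³ − 28x² − 24x − 59) ÷ lead(D) = 7x⁶ ÷ −x² = −7x⁴. Subtract (−7x⁴)·D = 7x⁶ − 28x⁵ − 56x⁴. Remainder: 5x⁵ − 15x⁴ − 61x³ − 28x² − 24x − 59.
Step 2: lead(5x⁵ − 15x⁴ − 61x³ − 28x² − 24x − 59) ÷ lead(D) = 5x⁵ ÷ −x² = −5x³. Subtract (−5x³)·D = 5x⁵ − 20x⁴ − 40x³. Remainder: 5x⁴ − 21x³ − 28x² − 24x − 59.
Step 3: lead(5x⁴ − 21x³ − 28x² − 24x − 59) ÷ lead(D) = 5x⁴ ÷ −x² = −5x². Subtract (−5x²)·D = 5x⁴ − 20x³ − 40x². Remainder: −x³ + 12x² − 24x − 59.
Step 4: lead(−x³ + 12x² − 24x − 59) ÷ lead(D) = −x³ ÷ −x² = x. Subtract (x)·D = −x³ + 4x² + 8x. Remainder: 8x² − 32x − 59.
Step 5: lead(8x² − 32x − 59) ÷ lead(D) = 8x² ÷ −x² = −8. Subtract (−8)·D = 8x² − 32x − 64. Remainder: 5.

Q = [-7, -5, -5, 1, -8]; R = [5]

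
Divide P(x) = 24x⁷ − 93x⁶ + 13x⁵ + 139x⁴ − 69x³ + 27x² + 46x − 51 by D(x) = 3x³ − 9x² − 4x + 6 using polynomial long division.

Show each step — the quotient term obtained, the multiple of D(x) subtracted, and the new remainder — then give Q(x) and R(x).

Q(x) = 8x⁴ − 7x³ − 6x² + 3x − 8; R(x) = 3x² − 4x − 3

Step 1: lead(24x⁷ − 93x⁶ + 13x⁵ + 139x⁴ − 69x³ + 27x² + 46x − 51) ÷ lead(D) = 24x⁷ ÷ 3x³ = 8x⁴. Subtract (8x⁴)·D = 24x⁷ − 72x⁶ − 32x⁵ + 48x⁴. Remainder: −21x⁶ + 45x⁵ + 91x⁴ − 69x³ + 27x² + 46x − 51.
Step 2: lead(−21x⁶ + 45x⁵ + 91x⁴ − 69x³ + 27x² + 46x − 51) ÷ lead(D) = −21x⁶ ÷ 3x³ = −7x³. Subtract (−7x³)·D = −21x⁶ + 63x⁵ + 28x⁴ − 42x³. Remainder: −18x⁵ + 63x⁴ − 27x³ + 27x² + 46x − 51.
Step 3: lead(−18x⁵ + 63x⁴ − 27x³ + 27x² + 46x − 51) ÷ lead(D) = −18x⁵ ÷ 3x³ = −6x². Subtract (−6x²)·D = −18x⁵ + 54x⁴ + 24x³ − 36x². Remainder: 9x⁴ − 51x³ + 63x² + 46x − 51.
Step 4: lead(9x⁴ − 51x³ + 63x² + 46x − 51) ÷ lead(D) = 9x⁴ ÷ 3x³ = 3x. Subtract (3x)·D = 9x⁴ − 27x³ − 12x² + 18x. Remainder: −24x³ + 75x² + 28x − 51.
Step 5: lead(−24x³ + 75x² + 28x − 51) ÷ lead(D) = −24x³ ÷ 3x³ = −8. Subtract (−8)·D = −24x³ + 72x² + 32x − 48. Remainder: 3x² − 4x − 3.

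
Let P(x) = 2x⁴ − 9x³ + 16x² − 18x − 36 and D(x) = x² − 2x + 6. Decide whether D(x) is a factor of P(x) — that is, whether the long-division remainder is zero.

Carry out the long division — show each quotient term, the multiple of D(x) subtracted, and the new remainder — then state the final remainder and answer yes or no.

R(x) = 0, so D(x) is a factor of P(x). yes

Step 1: lead(2x⁴ − 9x³ + 16x² − 18x − 36) ÷ lead(D) = 2x⁴ ÷ x² = 2x². Subtract (2x²)·D = 2x⁴ − 4x³ + 12x². Remainder: −5x³ + 4x² − 18x − 36.
Step 2: lead(−5x³ + 4x² − 18x − 36) ÷ lead(D) = −5x³ ÷ x² = −5x. Subtract (−5x)·D = −5x³ + 10x² − 30x. Remainder: −6x² + 12x − 36.
Step 3: lead(−6x² + 12x − 36) ÷ lead(D) = −6x² ÷ x² = −6. Subtract (−6)·D = −6x² + 12x − 36. Remainder: 0.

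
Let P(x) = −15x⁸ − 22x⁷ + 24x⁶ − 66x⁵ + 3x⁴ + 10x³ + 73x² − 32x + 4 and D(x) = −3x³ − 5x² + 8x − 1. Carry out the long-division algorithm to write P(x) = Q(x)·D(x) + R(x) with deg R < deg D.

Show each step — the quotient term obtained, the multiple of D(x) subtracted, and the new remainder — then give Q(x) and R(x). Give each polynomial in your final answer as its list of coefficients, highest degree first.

Q = [5, -1, 7, 6, 8, -3]; R = [1]

Step 1: lead(−15x⁸ − 22x⁷ + 24x⁶ − 66x⁵ + 3x⁴ + 10x³ + 73x² − 32x + 4) ÷ lead(D) = −15x⁸ ÷ −3x³ = 5x⁵. Subtract (5x⁵)·D = −15x⁸ − 25x⁷ + 40x⁶ − 5x⁵. Remainder: 3x⁷ − 16x⁶ − 61x⁵ + 3x⁴ + 10x³ + 73x² − 32x + 4.
Step 2: lead(3x⁷ − 16x⁶ − 61x⁵ + 3x⁴ + 10x³ + 73x² − 32x + 4) ÷ lead(D) = 3x⁷ ÷ −3x³ = −x⁴. Subtract (−x⁴)·D = 3x⁷ + 5x⁶ − 8x⁵ + x⁴. Remainder: −21x⁶ − 53x⁵ + 2x⁴ + 10x³ + 73x² − 32x + 4.
Step 3: lead(−21x⁶ − 53x⁵ + 2x⁴ + 10x³ + 73x² − 32x + 4) ÷ lead(D) = −21x⁶ ÷ −3x³ = 7x³. Subtract (7x³)·D = −21x⁶ − 35x⁵ + 56x⁴ − 7x³. Remainder: −18x⁵ − 54x⁴ + 17x³ + 73x² − 32x + 4.
Step 4: lead(−18x⁵ − 54x⁴ + 17x³ + 73x² − 32x + 4) ÷ lead(D) = −18x⁵ ÷ −3x³ = 6x². Subtract (6x²)·D = −18x⁵ − 30x⁴ + 48x³ − 6x². Remainder: −24x⁴ − 31x³ + 79x² − 32x + 4.
Step 5: lead(−24x⁴ − 31x³ + 79x² − 32x + 4) ÷ lead(D) = −24x⁴ ÷ −3x³ = 8x. Subtract (8x)·D = −24x⁴ − 40x³ + 64x² − 8x. Remainder: 9x³ + 15x² − 24x + 4.
Step 6: lead(9x³ + 15x² − 24x + 4) ÷ lead(D) = 9x³ ÷ −3x³ = −3. Subtract (−3)·D = 9x³ + 15x² − 24x + 3. Remainder: 1.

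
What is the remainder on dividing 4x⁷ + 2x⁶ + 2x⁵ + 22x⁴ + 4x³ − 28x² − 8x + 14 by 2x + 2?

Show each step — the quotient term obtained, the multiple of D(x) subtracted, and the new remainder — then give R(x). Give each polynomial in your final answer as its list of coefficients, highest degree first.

Step 1: lead(4x⁷ + 2x⁶ + 2x⁵ + 22x⁴ + 4x³ − 28x² − 8x + 14) ÷ lead(D) = 4x⁷ ÷ 2x = 2x⁶. Subtract (2x⁶)·D = 4x⁷ + 4x⁶. Remainder: −2x⁶ + 2x⁵ + 22x⁴ + 4x³ − 28x² − 8x + 14.
Step 2: lead(−2x⁶ + 2x⁵ + 22x⁴ + 4x³ − 28x² − 8x + 14) ÷ lead(D) = −2x⁶ ÷ 2x = −x⁵. Subtract (−x⁵)·D = −2x⁶ − 2x⁵. Remainder: 4x⁵ + 22x⁴ + 4x³ − 28x² − 8x + 14.
Step 3: lead(4x⁵ + 22x⁴ + 4x³ − 28x² − 8x + 14) ÷ lead(D) = 4x⁵ ÷ 2x = 2x⁴. Subtract (2x⁴)·D = 4x⁵ + 4x⁴. Remainder: 18x⁴ + 4x³ − 28x² − 8x + 14.
Step 4: lead(18x⁴ + 4x³ − 28x² − 8x + 14) ÷ lead(D) = 18x⁴ ÷ 2x = 9x³. Subtract (9x³)·D = 18x⁴ + 18x³. Remainder: −14x³ − 28x² − 8x + 14.
Step 5: lead(−14x³ − 28x² − 8x + 14) ÷ lead(D) = −14x³ ÷ 2x = −7x². Subtract (−7x²)·D = −14x³ − 14x². Remainder: −14x² − 8x + 14.
Step 6: lead(−14x² − 8x + 14) ÷ lead(D) = −14x² ÷ 2x = −7x. Subtract (−7x)·D = −14x² − 14x. Remainder: 6x + 14.
Step 7: lead(6x + 14) ÷ lead(D) = 6x ÷ 2x = 3. Subtract (3)·D = 6x + 6. Remainder: 8.

R = [8]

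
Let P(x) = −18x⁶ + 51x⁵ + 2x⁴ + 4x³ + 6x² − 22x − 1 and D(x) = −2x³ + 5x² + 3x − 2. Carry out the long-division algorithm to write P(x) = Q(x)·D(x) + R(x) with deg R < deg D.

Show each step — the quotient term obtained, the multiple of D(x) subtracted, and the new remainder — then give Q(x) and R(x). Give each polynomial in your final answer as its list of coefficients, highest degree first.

Step 1: lead(−18x⁶ + 51x⁵ + 2x⁴ + 4x³ + 6x² − 22x − 1) ÷ lead(D) = −18x⁶ ÷ −2x³ = 9x³. Subtract (9x³)·D = −18x⁶ + 45x⁵ + 27x⁴ − 18x³. Remainder: 6x⁵ − 25x⁴ + 22x³ + 6x² − 22x − 1.
Step 2: lead(6x⁵ − 25x⁴ + 22x³ + 6x² − 22x − 1) ÷ lead(D) = 6x⁵ ÷ −2x³ = −3x². Subtract (−3x²)·D = 6x⁵ − 15x⁴ − 9x³ + 6x². Remainder: −10x⁴ + 31x³ − 22x − 1.
Step 3: lead(−10x⁴ + 31x³ − 22x − 1) ÷ lead(D) = −10x⁴ ÷ −2x³ = 5x. Subtract (5x)·D = −10x⁴ + 25x³ + 15x² − 10x. Remainder: 6x³ − 15x² − 12x − 1.
Step 4: lead(6x³ − 15x² − 12x − 1) ÷ lead(D) = 6x³ ÷ −2x³ = −3. Subtract (−3)·D = 6x³ − 15x² − 9x + 6. Remainder: −3x − 7.

Q = [9, -3, 5, -3]; R = [-3, -7]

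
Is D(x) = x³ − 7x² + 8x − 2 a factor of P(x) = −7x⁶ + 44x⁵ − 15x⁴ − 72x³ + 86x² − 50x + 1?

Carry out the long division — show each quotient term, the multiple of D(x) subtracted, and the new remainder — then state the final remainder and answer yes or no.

R(x) = −6x − 7, so D(x) is not a factor of P(x). no

Step 1: lead(−7x⁶ + 44x⁵ − 15x⁴ − 72x³ + 86x² − 50x + 1) ÷ lead(D) = −7x⁶ ÷ x³ = −7x³. Subtract (−7x³)·D = −7x⁶ + 49x⁵ − 56x⁴ + 14x³. Remainder: −5x⁵ + 41x⁴ − 86x³ + 86x² − 50x + 1.
Step 2: lead(−5x⁵ + 41x⁴ − 86x³ + 86x² − 50x + 1) ÷ lead(D) = −5x⁵ ÷ x³ = −5x². Subtract (−5x²)·D = −5x⁵ + 35x⁴ − 40x³ + 10x². Remainder: 6x⁴ − 46x³ + 76x² − 50x + 1.
Step 3: lead(6x⁴ − 46x³ + 76x² − 50x + 1) ÷ lead(D) = 6x⁴ ÷ x³ = 6x. Subtract (6x)·D = 6x⁴ − 42x³ + 48x² − 12x. Remainder: −4x³ + 28x² − 38x + 1.
Step 4: lead(−4x³ + 28x² − 38x + 1) ÷ lead(D) = −4x³ ÷ x³ = −4. Subtract (−4)·D = −4x³ + 28x² − 32x + 8. Remainder: −6x − 7.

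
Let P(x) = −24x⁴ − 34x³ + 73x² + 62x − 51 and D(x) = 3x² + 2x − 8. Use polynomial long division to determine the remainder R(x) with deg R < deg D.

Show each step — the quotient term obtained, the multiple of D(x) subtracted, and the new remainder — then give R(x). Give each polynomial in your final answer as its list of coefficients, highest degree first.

Step 1: lead(−24x⁴ − 34x³ + 73x² + 62x − 51) ÷ lead(D) = −24x⁴ ÷ 3x² = −8x². Subtract (−8x²)·D = −24x⁴ − 16x³ + 64x². Remainder: −18x³ + 9x² + 62x − 51.
Step 2: lead(−18x³ + 9x² + 62x − 51) ÷ lead(D) = −18x³ ÷ 3x² = −6x. Subtract (−6x)·D = −18x³ − 12x² + 48x. Remainder: 21x² + 14x − 51.
Step 3: lead(21x² + 14x − 51) ÷ lead(D) = 21x² ÷ 3x² = 7. Subtract (7)·D = 21x² + 14x − 56. Remainder: 5.

R = [5]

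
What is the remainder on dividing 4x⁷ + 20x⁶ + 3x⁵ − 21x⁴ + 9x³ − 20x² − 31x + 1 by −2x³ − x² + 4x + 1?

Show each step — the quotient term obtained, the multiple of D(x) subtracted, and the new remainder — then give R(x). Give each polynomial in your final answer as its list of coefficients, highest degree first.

R = [6, 5, 8]

Step 1: lead(4x⁷ + 20x⁶ + 3x⁵ − 21x⁴ + 9x³ − 20x² − 31x + 1) ÷ lead(D) = 4x⁷ ÷ −2x³ = −2x⁴. Subtract (−2x⁴)·D = 4x⁷ + 2x⁶ − 8x⁵ − 2x⁴. Remainder: 18x⁶ + 11x⁵ − 19x⁴ + 9x³ − 20x² − 31x + 1.
Step 2: lead(18x⁶ + 11x⁵ − 19x⁴ + 9x³ − 20x² − 31x + 1) ÷ lead(D) = 18x⁶ ÷ −2x³ = −9x³. Subtract (−9x³)·D = 18x⁶ + 9x⁵ − 36x⁴ − 9x³. Remainder: 2x⁵ + 17x⁴ + 18x³ − 20x² − 31x + 1.
Step 3: lead(2x⁵ + 17x⁴ + 18x³ − 20x² − 31x + 1) ÷ lead(D) = 2x⁵ ÷ −2x³ = −x². Subtract (−x²)·D = 2x⁵ + x⁴ − 4x³ − x². Remainder: 16x⁴ + 22x³ − 19x² − 31x + 1.
Step 4: lead(16x⁴ + 22x³ − 19x² − 31x + 1) ÷ lead(D) = 16x⁴ ÷ −2x³ = −8x. Subtract (−8x)·D = 16x⁴ + 8x³ − 32x² − 8x. Remainder: 14x³ + 13x² − 23x + 1.
Step 5: lead(14x³ + 13x² − 23x + 1) ÷ lead(D) = 14x³ ÷ −2x³ = −7. Subtract (−7)·D = 14x³ + 7x² − 28x − 7. Remainder: 6x² + 5x + 8.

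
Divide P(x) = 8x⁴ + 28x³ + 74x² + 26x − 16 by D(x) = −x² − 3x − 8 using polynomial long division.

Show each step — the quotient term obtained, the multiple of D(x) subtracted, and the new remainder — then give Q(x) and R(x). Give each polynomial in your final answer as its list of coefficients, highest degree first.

Q = [-8, -4, 2]; R = [0]

Step 1: lead(8x⁴ + 28x³ + 74x² + 26x − 16) ÷ lead(D) = 8x⁴ ÷ −x² = −8x². Subtract (−8x²)·D = 8x⁴ + 24x³ + 64x². Remainder: 4x³ + 10x² + 26x − 16.
Step 2: lead(4x³ + 10x² + 26x − 16) ÷ lead(D) = 4x³ ÷ −x² = −4x. Subtract (−4x)·D = 4x³ + 12x² + 32x. Remainder: −2x² − 6x − 16.
Step 3: lead(−2x² − 6x − 16) ÷ lead(D) = −2x² ÷ −x² = 2. Subtract (2)·D = −2x² − 6x − 16. Remainder: 0.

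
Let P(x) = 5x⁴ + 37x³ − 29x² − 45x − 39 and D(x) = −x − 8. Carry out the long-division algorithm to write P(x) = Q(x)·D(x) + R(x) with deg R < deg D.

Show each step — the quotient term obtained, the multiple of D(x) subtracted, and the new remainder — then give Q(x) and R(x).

Q(x) = −5x³ + 3x² + 5x + 5; R(x) = 1

Step 1: lead(5x⁴ + 37x³ − 29x² − 45x − 39) ÷ lead(D) = 5x⁴ ÷ −x = −5x³. Subtract (−5x³)·D = 5x⁴ + 40x³. Remainder: −3x³ − 29x² − 45x − 39.
Step 2: lead(−3x³ − 29x² − 45x − 39) ÷ lead(D) = −3x³ ÷ −x = 3x². Subtract (3x²)·D = −3x³ − 24x². Remainder: −5x² − 45x − 39.
Step 3: lead(−5x² − 45x − 39) ÷ lead(D) = −5x² ÷ −x = 5x. Subtract (5x)·D = −5x² − 40x. Remainder: −5x − 39.
Step 4: lead(−5x − 39) ÷ lead(D) = −5x ÷ −x = 5. Subtract (5)·D = −5x − 40. Remainder: 1.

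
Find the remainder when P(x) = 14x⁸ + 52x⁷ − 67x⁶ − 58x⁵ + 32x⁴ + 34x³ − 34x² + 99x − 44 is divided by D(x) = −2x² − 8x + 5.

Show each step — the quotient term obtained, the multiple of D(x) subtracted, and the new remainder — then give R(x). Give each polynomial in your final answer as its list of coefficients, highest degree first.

Step 1: lead(14x⁸ + 52x⁷ − 67x⁶ − 58x⁵ + 32x⁴ + 34x³ − 34x² + 99x − 44) ÷ lead(D) = 14x⁸ ÷ −2x² = −7x⁶. Subtract (−7x⁶)·D = 14x⁸ + 56x⁷ − 35x⁶. Remainder: −4x⁷ − 32x⁶ − 58x⁵ + 32x⁴ + 34x³ − 34x² + 99x − 44.
Step 2: lead(−4x⁷ − 32x⁶ − 58x⁵ + 32x⁴ + 34x³ − 34x² + 99x − 44) ÷ lead(D) = −4x⁷ ÷ −2x² = 2x⁵. Subtract (2x⁵)·D = −4x⁷ − 16x⁶ + 10x⁵. Remainder: −16x⁶ − 68x⁵ + 32x⁴ + 34x³ − 34x² + 99x − 44.
Step 3: lead(−16x⁶ − 68x⁵ + 32x⁴ + 34x³ − 34x² + 99x − 44) ÷ lead(D) = −16x⁶ ÷ −2x² = 8x⁴. Subtract (8x⁴)·D = −16x⁶ − 64x⁵ + 40x⁴. Remainder: −4x⁵ − 8x⁴ + 34x³ − 34x² + 99x − 44.
Step 4: lead(−4x⁵ − 8x⁴ + 34x³ − 34x² + 99x − 44) ÷ lead(D) = −4x⁵ ÷ −2x² = 2x³. Subtract (2x³)·D = −4x⁵ − 16x⁴ + 10x³. Remainder: 8x⁴ + 24x³ − 34x² + 99x − 44.
Step 5: lead(8x⁴ + 24x³ − 34x² + 99x − 44) ÷ lead(D) = 8x⁴ ÷ −2x² = −4x². Subtract (−4x²)·D = 8x⁴ + 32x³ − 20x². Remainder: −8x³ − 14x² + 99x − 44.
Step 6: lead(−8x³ − 14x² + 99x − 44) ÷ lead(D) = −8x³ ÷ −2x² = 4x. Subtract (4x)·D = −8x³ − 32x² + 20x. Remainder: 18x² + 79x − 44.
Step 7: lead(18x² + 79x − 44) ÷ lead(D) = 18x² ÷ −2x² = −9. Subtract (−9)·D = 18x² + 72x − 45. Remainder: 7x + 1.

R = [7, 1]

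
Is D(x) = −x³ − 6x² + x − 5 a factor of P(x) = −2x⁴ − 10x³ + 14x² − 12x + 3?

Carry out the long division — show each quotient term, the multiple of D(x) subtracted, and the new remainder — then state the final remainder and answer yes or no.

Step 1: lead(−2x⁴ − 10x³ + 14x² − 12x + 3) ÷ lead(D) = −2x⁴ ÷ −x³ = 2x. Subtract (2x)·D = −2x⁴ − 12x³ + 2x² − 10x. Remainder: 2x³ + 12x² − 2x + 3.
Step 2: lead(2x³ + 12x² − 2x + 3) ÷ lead(D) = 2x³ ÷ −x³ = −2. Subtract (−2)·D = 2x³ + 12x² − 2x + 10. Remainder: −7.

R(x) = −7, so D(x) is not a factor of P(x). no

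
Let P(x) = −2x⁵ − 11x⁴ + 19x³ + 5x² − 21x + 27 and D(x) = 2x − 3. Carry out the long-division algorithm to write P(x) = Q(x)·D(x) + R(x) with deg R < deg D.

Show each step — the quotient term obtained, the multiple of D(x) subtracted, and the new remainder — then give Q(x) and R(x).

Step 1: lead(−2x⁵ − 11x⁴ + 19x³ + 5x² − 21x + 27) ÷ lead(D) = −2x⁵ ÷ 2x = −x⁴. Subtract (−x⁴)·D = −2x⁵ + 3x⁴. Remainder: −14x⁴ + 19x³ + 5x² − 21x + 27.
Step 2: lead(−14x⁴ + 19x³ + 5x² − 21x + 27) ÷ lead(D) = −14x⁴ ÷ 2x = −7x³. Subtract (−7x³)·D = −14x⁴ + 21x³. Remainder: −2x³ + 5x² − 21x + 27.
Step 3: lead(−2x³ + 5x² − 21x + 27) ÷ lead(D) = −2x³ ÷ 2x = −x². Subtract (−x²)·D = −2x³ + 3x². Remainder: 2x² − 21x + 27.
Step 4: lead(2x² − 21x + 27) ÷ lead(D) = 2x² ÷ 2x = x. Subtract (x)·D = 2x² − 3x. Remainder: −18x + 27.
Step 5: lead(−18x + 27) ÷ lead(D) = −18x ÷ 2x = −9. Subtract (−9)·D = −18x + 27. Remainder: 0.

Q(x) = −x⁴ − 7x³ − x² + x − 9; R(x) = 0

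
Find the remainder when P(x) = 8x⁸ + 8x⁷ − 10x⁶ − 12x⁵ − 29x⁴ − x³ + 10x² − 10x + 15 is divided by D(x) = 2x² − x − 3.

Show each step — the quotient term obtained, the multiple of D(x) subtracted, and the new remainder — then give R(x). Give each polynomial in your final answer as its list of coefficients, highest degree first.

R = [9]

Step 1: lead(8x⁸ + 8x⁷ − 10x⁶ − 12x⁵ − 29x⁴ − x³ + 10x² − 10x + 15) ÷ lead(D) = 8x⁸ ÷ 2x² = 4x⁶. Subtract (4x⁶)·D = 8x⁸ − 4x⁷ − 12x⁶. Remainder: 12x⁷ + 2x⁶ − 12x⁵ − 29x⁴ − x³ + 10x² − 10x + 15.
Step 2: lead(12x⁷ + 2x⁶ − 12x⁵ − 29x⁴ − x³ + 10x² − 10x + 15) ÷ lead(D) = 12x⁷ ÷ 2x² = 6x⁵. Subtract (6x⁵)·D = 12x⁷ − 6x⁶ − 18x⁵. Remainder: 8x⁶ + 6x⁵ − 29x⁴ − x³ + 10x² − 10x + 15.
Step 3: lead(8x⁶ + 6x⁵ − 29x⁴ − x³ + 10x² − 10x + 15) ÷ lead(D) = 8x⁶ ÷ 2x² = 4x⁴. Subtract (4x⁴)·D = 8x⁶ − 4x⁵ − 12x⁴. Remainder: 10x⁵ − 17x⁴ − x³ + 10x² − 10x + 15.
Step 4: lead(10x⁵ − 17x⁴ − x³ + 10x² − 10x + 15) ÷ lead(D) = 10x⁵ ÷ 2x² = 5x³. Subtract (5x³)·D = 10x⁵ − 5x⁴ − 15x³. Remainder: −12x⁴ + 14x³ + 10x² − 10x + 15.
Step 5: lead(−12x⁴ + 14x³ + 10x² − 10x + 15) ÷ lead(D) = −12x⁴ ÷ 2x² = −6x². Subtract (−6x²)·D = −12x⁴ + 6x³ + 18x². Remainder: 8x³ − 8x² − 10x + 15.
Step 6: lead(8x³ − 8x² − 10x + 15) ÷ lead(D) = 8x³ ÷ 2x² = 4x. Subtract (4x)·D = 8x³ − 4x² − 12x. Remainder: −4x² + 2x + 15.
Step 7: lead(−4x² + 2x + 15) ÷ lead(D) = −4x² ÷ 2x² = −2. Subtract (−2)·D = −4x² + 2x + 6. Remainder: 9.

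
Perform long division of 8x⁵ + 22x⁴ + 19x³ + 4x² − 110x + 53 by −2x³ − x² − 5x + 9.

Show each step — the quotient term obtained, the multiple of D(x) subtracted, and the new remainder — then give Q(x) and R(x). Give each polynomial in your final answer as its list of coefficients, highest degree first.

Step 1: lead(8x⁵ + 22x⁴ + 19x³ + 4x² − 110x + 53) ÷ lead(D) = 8x⁵ ÷ −2x³ = −4x². Subtract (−4x²)·D = 8x⁵ + 4x⁴ + 20x³ − 36x². Remainder: 18x⁴ − x³ + 40x² − 110x + 53.
Step 2: lead(18x⁴ − x³ + 40x² − 110x + 53) ÷ lead(D) = 18x⁴ ÷ −2x³ = −9x. Subtract (−9x)·D = 18x⁴ + 9x³ + 45x² − 81x. Remainder: −10x³ − 5x² − 29x + 53.
Step 3: lead(−10x³ − 5x² − 29x + 53) ÷ lead(D) = −10x³ ÷ −2x³ = 5. Subtract (5)·D = −10x³ − 5x² − 25x + 45. Remainder: −4x + 8.

Q = [-4, -9, 5]; R = [-4, 8]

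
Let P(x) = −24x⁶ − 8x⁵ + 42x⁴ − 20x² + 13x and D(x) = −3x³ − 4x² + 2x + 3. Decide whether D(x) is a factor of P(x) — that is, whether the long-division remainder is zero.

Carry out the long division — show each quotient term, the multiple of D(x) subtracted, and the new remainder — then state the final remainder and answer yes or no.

R(x) = 7x, so D(x) is not a factor of P(x). no

Step 1: lead(−24x⁶ − 8x⁵ + 42x⁴ − 20x² + 13x) ÷ lead(D) = −24x⁶ ÷ −3x³ = 8x³. Subtract (8x³)·D = −24x⁶ − 32x⁵ + 16x⁴ + 24x³. Remainder: 24x⁵ + 26x⁴ − 24x³ − 20x² + 13x.
Step 2: lead(24x⁵ + 26x⁴ − 24x³ − 20x² + 13x) ÷ lead(D) = 24x⁵ ÷ −3x³ = −8x². Subtract (−8x²)·D = 24x⁵ + 32x⁴ − 16x³ − 24x². Remainder: −6x⁴ − 8x³ + 4x² + 13x.
Step 3: lead(−6x⁴ − 8x³ + 4x² + 13x) ÷ lead(D) = −6x⁴ ÷ −3x³ = 2x. Subtract (2x)·D = −6x⁴ − 8x³ + 4x² + 6x. Remainder: 7x.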